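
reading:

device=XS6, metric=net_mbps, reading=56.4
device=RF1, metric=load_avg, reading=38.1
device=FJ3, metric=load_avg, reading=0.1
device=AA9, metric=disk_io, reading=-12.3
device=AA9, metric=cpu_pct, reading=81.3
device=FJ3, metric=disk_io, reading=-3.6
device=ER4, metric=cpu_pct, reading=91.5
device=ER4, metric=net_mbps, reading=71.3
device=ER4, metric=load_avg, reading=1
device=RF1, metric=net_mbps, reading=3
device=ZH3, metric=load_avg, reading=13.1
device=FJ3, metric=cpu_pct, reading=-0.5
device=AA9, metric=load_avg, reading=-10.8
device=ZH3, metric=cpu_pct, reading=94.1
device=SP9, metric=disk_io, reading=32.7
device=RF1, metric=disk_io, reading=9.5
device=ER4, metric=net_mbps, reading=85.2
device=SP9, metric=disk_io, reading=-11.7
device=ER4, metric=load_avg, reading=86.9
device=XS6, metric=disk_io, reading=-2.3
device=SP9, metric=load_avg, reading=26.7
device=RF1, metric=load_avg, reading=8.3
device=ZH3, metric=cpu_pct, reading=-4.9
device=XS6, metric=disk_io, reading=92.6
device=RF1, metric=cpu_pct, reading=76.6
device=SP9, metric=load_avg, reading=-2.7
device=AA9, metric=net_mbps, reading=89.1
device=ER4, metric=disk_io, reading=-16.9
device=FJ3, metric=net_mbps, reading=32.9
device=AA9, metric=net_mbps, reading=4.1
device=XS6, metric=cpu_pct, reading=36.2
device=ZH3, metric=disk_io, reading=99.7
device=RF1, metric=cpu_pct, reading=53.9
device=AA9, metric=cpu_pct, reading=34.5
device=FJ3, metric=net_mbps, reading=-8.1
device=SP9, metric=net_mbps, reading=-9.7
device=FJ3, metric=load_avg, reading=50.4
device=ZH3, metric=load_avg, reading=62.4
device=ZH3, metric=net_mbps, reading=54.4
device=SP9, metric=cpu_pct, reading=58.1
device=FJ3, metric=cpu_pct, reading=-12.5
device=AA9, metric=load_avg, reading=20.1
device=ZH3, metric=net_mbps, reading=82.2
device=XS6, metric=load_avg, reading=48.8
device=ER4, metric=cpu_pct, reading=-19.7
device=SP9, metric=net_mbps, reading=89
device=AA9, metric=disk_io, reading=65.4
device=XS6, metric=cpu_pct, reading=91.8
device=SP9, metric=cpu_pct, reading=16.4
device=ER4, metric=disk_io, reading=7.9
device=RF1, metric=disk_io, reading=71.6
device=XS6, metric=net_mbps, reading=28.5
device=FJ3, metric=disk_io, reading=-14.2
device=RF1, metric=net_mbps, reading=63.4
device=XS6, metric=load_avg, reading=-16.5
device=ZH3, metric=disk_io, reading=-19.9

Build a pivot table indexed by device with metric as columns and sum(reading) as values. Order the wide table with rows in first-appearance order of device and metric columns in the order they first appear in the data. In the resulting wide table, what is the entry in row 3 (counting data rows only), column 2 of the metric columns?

50.5

With rows in first-appearance order of device, row 3 is device=FJ3. metric columns in first-appearance order: net_mbps, load_avg, disk_io, cpu_pct; column 2 is load_avg.
Long rows with device=FJ3, metric=load_avg: 0.1 + 50.4 = 50.5.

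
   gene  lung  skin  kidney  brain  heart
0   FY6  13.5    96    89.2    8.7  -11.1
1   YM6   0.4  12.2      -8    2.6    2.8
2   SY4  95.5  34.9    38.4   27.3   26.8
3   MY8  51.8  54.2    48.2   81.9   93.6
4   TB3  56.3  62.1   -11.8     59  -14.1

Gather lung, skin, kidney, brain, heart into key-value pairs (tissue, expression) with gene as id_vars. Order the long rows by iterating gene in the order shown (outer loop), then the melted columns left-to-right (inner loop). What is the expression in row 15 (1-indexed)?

25 rows total (5 × 5). Row 15: index ⌊(15-1)/5⌋ = 2 into gene → SY4; (15-1) mod 5 = 4 into the melted columns → heart.
So row 15 is (SY4, heart, 26.8); expression = 26.8.

26.8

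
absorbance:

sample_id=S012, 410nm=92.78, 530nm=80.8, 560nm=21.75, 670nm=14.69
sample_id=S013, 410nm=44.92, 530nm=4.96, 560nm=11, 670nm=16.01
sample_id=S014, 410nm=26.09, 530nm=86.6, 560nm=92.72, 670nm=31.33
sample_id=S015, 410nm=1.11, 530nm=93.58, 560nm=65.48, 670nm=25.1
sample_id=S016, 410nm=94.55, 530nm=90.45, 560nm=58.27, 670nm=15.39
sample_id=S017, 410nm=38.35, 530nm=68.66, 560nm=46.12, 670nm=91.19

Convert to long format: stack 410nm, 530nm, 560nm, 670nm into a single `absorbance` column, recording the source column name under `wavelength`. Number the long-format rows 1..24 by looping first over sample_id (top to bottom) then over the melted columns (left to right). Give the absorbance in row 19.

24 rows total (6 × 4). Row 19: index ⌊(19-1)/4⌋ = 4 into sample_id → S016; (19-1) mod 4 = 2 into the melted columns → 560nm.
So row 19 is (S016, 560nm, 58.27); absorbance = 58.27.

58.27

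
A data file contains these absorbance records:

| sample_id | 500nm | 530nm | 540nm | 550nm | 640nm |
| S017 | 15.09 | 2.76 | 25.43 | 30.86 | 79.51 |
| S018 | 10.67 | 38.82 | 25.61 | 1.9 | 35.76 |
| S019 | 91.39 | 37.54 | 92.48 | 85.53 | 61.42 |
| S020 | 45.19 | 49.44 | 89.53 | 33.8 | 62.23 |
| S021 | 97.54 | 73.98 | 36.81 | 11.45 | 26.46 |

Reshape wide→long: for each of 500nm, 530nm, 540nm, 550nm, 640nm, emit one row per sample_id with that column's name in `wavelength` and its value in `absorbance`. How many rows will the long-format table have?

25

5 sample_id values × 5 melted columns = 25 rows.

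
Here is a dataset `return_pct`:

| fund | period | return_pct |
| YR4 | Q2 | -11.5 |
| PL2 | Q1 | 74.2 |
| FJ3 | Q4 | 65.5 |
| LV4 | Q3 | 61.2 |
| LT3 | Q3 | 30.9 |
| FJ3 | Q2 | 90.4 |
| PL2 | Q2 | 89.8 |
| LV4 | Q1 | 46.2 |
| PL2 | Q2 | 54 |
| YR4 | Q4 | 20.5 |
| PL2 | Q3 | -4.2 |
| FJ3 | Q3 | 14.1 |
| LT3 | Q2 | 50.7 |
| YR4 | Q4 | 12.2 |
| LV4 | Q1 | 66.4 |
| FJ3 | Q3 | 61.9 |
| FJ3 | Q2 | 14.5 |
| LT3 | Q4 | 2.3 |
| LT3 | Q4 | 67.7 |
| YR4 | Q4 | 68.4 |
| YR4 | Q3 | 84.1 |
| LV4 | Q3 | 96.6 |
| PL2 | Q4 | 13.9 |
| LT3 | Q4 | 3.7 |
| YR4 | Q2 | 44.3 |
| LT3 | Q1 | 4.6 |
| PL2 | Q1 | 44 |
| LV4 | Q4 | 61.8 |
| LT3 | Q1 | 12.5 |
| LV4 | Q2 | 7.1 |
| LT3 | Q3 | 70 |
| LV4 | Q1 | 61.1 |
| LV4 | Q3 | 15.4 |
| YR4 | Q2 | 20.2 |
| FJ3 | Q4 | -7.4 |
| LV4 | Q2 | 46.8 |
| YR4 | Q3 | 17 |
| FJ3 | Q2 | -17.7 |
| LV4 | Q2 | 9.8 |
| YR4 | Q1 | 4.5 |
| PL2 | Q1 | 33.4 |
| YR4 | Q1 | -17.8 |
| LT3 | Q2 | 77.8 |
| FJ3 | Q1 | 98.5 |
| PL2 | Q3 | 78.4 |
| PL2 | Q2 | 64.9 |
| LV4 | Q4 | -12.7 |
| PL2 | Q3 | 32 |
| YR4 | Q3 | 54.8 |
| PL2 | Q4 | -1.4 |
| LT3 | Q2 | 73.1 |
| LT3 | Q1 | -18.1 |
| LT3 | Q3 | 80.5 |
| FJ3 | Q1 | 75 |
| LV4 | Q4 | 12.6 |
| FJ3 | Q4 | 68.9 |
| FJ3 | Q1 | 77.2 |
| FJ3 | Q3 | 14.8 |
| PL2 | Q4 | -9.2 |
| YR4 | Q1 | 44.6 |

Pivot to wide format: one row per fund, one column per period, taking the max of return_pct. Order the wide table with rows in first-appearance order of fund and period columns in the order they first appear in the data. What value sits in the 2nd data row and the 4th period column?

With rows in first-appearance order of fund, row 2 is fund=PL2. period columns in first-appearance order: Q2, Q1, Q4, Q3; column 4 is Q3.
Long rows with fund=PL2, period=Q3: max(-4.2, 78.4, 32) = 78.4.

78.4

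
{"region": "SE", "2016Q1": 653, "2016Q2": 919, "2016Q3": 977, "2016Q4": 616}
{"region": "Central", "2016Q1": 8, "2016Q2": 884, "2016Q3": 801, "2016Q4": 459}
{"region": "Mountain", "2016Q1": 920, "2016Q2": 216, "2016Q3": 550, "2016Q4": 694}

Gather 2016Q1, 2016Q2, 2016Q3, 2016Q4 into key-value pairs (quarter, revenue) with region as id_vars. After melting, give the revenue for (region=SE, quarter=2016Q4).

616

Unpivoting turns each (region, wide-column) pair into one long row.
The wide cell at row SE, column 2016Q4 holds 616, so the long row (SE, 2016Q4) has revenue=616.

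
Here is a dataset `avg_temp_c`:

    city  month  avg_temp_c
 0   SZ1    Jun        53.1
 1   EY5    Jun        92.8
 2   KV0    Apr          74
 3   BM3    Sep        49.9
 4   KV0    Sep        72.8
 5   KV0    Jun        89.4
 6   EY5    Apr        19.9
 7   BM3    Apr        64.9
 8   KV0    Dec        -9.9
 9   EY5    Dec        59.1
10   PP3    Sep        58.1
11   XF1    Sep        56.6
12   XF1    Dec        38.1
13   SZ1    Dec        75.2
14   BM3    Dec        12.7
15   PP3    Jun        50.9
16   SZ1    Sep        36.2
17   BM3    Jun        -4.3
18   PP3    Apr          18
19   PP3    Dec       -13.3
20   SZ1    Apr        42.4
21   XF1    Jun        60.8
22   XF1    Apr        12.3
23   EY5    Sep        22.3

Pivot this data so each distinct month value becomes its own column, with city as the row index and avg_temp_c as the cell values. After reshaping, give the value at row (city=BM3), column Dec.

12.7

Wide layout: rows indexed by city, columns are the 4 distinct month values (Jun, Apr, Sep, Dec).
Cell (city=BM3, month=Dec) draws from the long row where city=BM3 and month=Dec, which has avg_temp_c=12.7.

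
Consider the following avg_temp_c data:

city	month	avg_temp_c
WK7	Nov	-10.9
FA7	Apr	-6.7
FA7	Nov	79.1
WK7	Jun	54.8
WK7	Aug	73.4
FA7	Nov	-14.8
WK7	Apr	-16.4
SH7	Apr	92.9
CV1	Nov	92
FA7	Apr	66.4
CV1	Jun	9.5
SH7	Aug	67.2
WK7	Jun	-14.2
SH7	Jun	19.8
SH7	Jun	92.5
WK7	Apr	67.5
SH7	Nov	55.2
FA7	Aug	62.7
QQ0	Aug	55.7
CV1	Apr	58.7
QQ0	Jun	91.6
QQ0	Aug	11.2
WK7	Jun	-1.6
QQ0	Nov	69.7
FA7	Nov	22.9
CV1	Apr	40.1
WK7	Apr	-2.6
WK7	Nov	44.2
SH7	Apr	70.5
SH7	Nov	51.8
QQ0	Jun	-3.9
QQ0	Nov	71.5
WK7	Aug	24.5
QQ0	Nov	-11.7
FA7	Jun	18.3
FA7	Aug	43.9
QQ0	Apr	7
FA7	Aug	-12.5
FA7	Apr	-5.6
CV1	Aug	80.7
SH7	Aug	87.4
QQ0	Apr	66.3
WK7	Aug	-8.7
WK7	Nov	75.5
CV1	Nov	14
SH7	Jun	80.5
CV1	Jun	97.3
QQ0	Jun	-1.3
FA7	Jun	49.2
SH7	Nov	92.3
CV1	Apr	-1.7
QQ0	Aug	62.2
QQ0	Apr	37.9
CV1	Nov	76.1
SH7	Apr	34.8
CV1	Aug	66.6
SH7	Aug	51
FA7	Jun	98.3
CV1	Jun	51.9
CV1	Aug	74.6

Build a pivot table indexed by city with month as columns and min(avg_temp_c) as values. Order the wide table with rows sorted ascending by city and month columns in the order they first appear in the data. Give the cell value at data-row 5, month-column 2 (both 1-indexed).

-16.4

With rows sorted ascending by city, row 5 is city=WK7. month columns in first-appearance order: Nov, Apr, Jun, Aug; column 2 is Apr.
Long rows with city=WK7, month=Apr: min(-16.4, 67.5, -2.6) = -16.4.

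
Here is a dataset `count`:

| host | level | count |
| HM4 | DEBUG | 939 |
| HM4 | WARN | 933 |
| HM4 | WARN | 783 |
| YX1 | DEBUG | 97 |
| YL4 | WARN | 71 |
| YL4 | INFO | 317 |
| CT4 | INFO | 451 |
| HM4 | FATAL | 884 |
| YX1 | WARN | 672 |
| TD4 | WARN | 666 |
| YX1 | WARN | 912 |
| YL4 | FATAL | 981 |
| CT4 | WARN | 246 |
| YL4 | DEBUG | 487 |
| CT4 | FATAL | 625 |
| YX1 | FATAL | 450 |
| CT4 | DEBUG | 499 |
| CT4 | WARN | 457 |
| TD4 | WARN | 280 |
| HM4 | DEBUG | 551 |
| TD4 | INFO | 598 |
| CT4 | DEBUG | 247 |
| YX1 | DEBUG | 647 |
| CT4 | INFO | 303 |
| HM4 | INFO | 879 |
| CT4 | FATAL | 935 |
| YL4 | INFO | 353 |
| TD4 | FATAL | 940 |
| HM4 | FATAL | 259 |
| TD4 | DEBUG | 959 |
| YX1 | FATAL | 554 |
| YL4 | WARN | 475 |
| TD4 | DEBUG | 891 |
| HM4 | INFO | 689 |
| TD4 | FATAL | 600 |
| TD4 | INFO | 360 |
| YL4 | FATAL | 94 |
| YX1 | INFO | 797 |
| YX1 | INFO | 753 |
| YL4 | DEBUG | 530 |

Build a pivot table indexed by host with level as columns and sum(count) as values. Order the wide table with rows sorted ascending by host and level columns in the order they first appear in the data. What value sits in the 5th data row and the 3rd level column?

1550

With rows sorted ascending by host, row 5 is host=YX1. level columns in first-appearance order: DEBUG, WARN, INFO, FATAL; column 3 is INFO.
Long rows with host=YX1, level=INFO: 797 + 753 = 1550.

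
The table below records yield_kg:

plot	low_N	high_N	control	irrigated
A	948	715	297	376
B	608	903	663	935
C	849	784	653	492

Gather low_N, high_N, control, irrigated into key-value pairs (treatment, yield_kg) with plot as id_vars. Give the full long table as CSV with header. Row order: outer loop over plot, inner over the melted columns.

Each (plot, column) pair becomes one row: 3 × 4 = 12 rows.
For example, (A, low_N) → yield_kg=948.

plot,treatment,yield_kg
A,low_N,948
A,high_N,715
A,control,297
A,irrigated,376
B,low_N,608
B,high_N,903
B,control,663
B,irrigated,935
C,low_N,849
C,high_N,784
C,control,653
C,irrigated,492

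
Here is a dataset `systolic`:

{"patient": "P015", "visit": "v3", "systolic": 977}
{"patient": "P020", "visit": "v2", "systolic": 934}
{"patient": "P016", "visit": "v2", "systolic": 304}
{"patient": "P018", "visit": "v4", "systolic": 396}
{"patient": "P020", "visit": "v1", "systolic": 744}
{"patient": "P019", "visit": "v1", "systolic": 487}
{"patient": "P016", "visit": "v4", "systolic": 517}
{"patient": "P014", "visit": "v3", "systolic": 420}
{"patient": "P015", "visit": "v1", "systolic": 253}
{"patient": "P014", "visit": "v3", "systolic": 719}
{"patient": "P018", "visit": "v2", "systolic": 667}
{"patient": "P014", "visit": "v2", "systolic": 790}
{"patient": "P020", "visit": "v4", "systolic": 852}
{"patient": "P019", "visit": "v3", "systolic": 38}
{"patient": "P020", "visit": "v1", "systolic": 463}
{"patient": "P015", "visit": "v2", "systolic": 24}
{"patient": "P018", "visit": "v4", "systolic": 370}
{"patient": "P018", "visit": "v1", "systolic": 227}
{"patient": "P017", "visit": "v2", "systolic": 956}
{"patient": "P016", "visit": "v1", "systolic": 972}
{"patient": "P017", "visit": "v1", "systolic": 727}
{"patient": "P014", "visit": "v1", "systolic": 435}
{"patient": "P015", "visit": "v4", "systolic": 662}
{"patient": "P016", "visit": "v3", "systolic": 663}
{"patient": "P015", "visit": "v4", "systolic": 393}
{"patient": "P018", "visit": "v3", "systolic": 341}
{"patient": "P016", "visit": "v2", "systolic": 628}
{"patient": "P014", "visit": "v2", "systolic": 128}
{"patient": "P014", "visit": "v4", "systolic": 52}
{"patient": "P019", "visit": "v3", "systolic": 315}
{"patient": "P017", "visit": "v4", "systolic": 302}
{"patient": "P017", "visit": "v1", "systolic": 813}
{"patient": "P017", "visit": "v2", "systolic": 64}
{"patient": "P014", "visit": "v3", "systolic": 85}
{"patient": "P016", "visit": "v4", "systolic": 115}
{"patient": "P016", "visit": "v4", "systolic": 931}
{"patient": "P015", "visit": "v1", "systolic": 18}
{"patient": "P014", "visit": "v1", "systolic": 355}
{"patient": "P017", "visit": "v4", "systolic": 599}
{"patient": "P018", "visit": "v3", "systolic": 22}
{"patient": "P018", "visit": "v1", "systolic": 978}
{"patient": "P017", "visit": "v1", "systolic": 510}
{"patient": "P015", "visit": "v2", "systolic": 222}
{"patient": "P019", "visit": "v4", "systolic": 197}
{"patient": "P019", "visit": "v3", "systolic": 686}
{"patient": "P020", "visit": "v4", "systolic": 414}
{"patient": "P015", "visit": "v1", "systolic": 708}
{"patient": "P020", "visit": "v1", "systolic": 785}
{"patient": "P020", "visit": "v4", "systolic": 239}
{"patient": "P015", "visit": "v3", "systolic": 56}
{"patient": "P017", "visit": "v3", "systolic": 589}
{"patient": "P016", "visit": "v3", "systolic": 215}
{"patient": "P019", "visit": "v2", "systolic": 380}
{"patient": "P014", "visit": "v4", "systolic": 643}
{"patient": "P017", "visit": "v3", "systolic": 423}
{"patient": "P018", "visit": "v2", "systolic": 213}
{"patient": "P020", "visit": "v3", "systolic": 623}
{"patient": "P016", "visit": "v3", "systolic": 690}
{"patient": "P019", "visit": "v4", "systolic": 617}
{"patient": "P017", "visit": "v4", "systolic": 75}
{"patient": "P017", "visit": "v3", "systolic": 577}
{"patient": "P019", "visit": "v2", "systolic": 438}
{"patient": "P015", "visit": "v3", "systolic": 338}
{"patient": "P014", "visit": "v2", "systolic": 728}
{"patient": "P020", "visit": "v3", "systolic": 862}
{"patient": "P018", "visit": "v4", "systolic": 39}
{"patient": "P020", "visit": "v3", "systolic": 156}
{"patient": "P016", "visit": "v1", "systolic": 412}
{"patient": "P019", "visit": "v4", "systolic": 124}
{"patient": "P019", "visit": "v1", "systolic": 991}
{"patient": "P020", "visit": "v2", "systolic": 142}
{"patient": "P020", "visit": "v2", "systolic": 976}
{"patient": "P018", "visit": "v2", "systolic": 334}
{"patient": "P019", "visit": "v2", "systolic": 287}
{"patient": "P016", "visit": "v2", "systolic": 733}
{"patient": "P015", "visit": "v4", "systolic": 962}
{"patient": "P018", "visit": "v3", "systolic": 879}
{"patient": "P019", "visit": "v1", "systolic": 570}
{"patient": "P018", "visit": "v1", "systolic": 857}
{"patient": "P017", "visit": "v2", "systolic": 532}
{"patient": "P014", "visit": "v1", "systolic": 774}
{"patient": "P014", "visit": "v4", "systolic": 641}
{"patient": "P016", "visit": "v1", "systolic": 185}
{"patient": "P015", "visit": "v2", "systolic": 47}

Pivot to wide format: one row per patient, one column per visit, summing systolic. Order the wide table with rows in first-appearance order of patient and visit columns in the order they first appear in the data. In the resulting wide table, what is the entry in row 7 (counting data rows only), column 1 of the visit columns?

1589

With rows in first-appearance order of patient, row 7 is patient=P017. visit columns in first-appearance order: v3, v2, v4, v1; column 1 is v3.
Long rows with patient=P017, visit=v3: 589 + 423 + 577 = 1589.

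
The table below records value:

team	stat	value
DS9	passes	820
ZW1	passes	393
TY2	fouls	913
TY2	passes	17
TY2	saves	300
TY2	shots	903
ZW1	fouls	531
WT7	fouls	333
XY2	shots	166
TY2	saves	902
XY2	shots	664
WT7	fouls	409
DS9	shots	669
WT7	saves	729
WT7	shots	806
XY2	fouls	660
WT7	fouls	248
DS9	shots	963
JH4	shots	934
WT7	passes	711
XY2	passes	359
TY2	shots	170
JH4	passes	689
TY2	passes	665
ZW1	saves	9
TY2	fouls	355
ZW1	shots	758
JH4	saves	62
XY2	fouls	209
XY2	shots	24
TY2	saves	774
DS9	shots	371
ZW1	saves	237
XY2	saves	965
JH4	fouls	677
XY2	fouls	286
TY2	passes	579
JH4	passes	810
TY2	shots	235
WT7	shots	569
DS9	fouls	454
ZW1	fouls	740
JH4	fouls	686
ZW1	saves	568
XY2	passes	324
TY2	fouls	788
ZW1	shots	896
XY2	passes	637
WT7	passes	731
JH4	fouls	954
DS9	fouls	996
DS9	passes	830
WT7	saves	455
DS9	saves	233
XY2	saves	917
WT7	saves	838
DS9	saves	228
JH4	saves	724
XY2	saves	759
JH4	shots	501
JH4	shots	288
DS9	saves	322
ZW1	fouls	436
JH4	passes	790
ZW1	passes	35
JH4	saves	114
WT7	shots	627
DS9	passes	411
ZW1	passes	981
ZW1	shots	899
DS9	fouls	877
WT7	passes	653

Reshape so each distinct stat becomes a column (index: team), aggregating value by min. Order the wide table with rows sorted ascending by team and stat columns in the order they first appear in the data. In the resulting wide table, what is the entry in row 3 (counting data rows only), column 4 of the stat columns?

With rows sorted ascending by team, row 3 is team=TY2. stat columns in first-appearance order: passes, fouls, saves, shots; column 4 is shots.
Long rows with team=TY2, stat=shots: min(903, 170, 235) = 170.

170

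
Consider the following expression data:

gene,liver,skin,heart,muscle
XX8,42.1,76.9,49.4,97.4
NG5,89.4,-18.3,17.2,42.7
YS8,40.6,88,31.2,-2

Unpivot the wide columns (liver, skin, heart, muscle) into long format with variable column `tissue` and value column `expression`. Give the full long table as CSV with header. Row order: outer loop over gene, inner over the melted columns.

gene,tissue,expression
XX8,liver,42.1
XX8,skin,76.9
XX8,heart,49.4
XX8,muscle,97.4
NG5,liver,89.4
NG5,skin,-18.3
NG5,heart,17.2
NG5,muscle,42.7
YS8,liver,40.6
YS8,skin,88
YS8,heart,31.2
YS8,muscle,-2

Each (gene, column) pair becomes one row: 3 × 4 = 12 rows.
For example, (XX8, liver) → expression=42.1.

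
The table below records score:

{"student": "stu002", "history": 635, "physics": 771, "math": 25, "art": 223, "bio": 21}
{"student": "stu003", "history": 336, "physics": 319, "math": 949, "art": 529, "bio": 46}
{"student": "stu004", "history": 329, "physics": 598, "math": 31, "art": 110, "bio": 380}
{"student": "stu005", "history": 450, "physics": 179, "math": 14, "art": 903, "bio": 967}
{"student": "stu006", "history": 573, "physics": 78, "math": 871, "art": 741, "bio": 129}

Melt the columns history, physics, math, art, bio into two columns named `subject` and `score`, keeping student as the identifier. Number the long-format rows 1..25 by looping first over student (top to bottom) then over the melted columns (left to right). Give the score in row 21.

573

25 rows total (5 × 5). Row 21: index ⌊(21-1)/5⌋ = 4 into student → stu006; (21-1) mod 5 = 0 into the melted columns → history.
So row 21 is (stu006, history, 573); score = 573.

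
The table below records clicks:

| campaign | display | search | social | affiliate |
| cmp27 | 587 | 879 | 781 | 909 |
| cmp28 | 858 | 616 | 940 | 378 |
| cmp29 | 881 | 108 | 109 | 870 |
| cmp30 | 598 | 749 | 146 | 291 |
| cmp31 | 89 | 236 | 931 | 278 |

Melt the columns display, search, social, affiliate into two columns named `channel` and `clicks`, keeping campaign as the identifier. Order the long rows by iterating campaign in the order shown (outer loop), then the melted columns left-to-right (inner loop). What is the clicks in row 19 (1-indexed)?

931

20 rows total (5 × 4). Row 19: index ⌊(19-1)/4⌋ = 4 into campaign → cmp31; (19-1) mod 4 = 2 into the melted columns → social.
So row 19 is (cmp31, social, 931); clicks = 931.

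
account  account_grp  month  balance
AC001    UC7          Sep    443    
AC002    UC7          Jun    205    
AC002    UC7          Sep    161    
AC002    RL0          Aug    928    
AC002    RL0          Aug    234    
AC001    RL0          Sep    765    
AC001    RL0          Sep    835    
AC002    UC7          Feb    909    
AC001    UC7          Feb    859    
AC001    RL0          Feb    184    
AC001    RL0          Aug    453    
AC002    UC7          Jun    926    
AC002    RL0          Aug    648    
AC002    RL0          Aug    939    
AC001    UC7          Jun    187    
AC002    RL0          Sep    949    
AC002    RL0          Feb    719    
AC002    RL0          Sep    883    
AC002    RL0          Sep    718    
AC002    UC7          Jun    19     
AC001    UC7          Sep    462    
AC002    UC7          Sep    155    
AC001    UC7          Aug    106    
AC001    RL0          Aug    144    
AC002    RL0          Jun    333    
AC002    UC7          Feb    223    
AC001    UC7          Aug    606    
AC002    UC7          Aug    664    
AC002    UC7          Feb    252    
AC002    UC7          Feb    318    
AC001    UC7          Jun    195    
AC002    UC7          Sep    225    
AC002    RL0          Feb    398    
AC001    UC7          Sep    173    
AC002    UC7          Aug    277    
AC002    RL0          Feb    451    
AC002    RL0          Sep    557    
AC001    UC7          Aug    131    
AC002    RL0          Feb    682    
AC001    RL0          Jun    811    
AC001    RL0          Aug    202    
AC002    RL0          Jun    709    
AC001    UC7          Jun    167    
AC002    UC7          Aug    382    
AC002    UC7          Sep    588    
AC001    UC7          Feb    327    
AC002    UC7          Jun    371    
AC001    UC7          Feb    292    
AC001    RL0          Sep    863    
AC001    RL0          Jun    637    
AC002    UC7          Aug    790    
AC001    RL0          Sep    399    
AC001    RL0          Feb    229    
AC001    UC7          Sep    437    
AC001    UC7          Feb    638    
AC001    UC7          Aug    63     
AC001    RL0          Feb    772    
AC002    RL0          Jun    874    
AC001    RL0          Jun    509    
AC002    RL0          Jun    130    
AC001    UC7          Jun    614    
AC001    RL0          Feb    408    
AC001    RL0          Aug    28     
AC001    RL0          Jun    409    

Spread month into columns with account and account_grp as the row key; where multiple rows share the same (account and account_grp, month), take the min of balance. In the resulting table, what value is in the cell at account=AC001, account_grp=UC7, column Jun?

167

Rows with account=AC001, account_grp=UC7 and month=Jun: balance values are 187, 195, 167, 614.
min(187, 195, 167, 614) = 167.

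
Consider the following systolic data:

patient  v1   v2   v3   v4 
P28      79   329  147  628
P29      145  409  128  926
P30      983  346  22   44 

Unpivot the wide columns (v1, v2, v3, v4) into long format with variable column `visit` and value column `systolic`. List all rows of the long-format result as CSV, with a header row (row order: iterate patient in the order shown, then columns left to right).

Each (patient, column) pair becomes one row: 3 × 4 = 12 rows.
For example, (P28, v1) → systolic=79.

patient,visit,systolic
P28,v1,79
P28,v2,329
P28,v3,147
P28,v4,628
P29,v1,145
P29,v2,409
P29,v3,128
P29,v4,926
P30,v1,983
P30,v2,346
P30,v3,22
P30,v4,44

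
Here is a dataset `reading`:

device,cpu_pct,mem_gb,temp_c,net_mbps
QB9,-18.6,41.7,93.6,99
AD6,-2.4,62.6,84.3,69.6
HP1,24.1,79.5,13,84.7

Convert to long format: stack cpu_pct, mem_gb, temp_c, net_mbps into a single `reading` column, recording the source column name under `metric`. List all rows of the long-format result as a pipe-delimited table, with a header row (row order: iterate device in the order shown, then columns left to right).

Each (device, column) pair becomes one row: 3 × 4 = 12 rows.
For example, (QB9, cpu_pct) → reading=-18.6.

| device | metric | reading |
| QB9 | cpu_pct | -18.6 |
| QB9 | mem_gb | 41.7 |
| QB9 | temp_c | 93.6 |
| QB9 | net_mbps | 99 |
| AD6 | cpu_pct | -2.4 |
| AD6 | mem_gb | 62.6 |
| AD6 | temp_c | 84.3 |
| AD6 | net_mbps | 69.6 |
| HP1 | cpu_pct | 24.1 |
| HP1 | mem_gb | 79.5 |
| HP1 | temp_c | 13 |
| HP1 | net_mbps | 84.7 |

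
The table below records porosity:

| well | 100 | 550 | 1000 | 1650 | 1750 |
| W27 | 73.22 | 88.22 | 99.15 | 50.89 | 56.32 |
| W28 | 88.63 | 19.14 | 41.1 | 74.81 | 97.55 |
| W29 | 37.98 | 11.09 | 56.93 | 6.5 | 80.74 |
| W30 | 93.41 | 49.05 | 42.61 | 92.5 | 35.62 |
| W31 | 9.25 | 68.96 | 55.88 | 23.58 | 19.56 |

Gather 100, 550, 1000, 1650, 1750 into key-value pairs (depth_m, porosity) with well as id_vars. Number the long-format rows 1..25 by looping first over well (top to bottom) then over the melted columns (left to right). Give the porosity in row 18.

25 rows total (5 × 5). Row 18: index ⌊(18-1)/5⌋ = 3 into well → W30; (18-1) mod 5 = 2 into the melted columns → 1000.
So row 18 is (W30, 1000, 42.61); porosity = 42.61.

42.61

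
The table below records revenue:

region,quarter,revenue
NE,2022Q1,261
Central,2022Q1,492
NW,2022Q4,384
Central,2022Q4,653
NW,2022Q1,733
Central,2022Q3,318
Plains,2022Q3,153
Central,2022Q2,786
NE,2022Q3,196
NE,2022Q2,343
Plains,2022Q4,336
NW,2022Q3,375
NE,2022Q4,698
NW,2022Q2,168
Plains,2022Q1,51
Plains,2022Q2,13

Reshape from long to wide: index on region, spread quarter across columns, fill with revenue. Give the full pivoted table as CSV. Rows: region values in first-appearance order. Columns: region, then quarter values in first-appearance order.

region,2022Q1,2022Q4,2022Q3,2022Q2
NE,261,698,196,343
Central,492,653,318,786
NW,733,384,375,168
Plains,51,336,153,13

Columns: region plus the 4 distinct quarter values (2022Q1, 2022Q4, 2022Q3, 2022Q2).
For example, row NE column 2022Q1 takes revenue=261 from the long row (NE, 2022Q1).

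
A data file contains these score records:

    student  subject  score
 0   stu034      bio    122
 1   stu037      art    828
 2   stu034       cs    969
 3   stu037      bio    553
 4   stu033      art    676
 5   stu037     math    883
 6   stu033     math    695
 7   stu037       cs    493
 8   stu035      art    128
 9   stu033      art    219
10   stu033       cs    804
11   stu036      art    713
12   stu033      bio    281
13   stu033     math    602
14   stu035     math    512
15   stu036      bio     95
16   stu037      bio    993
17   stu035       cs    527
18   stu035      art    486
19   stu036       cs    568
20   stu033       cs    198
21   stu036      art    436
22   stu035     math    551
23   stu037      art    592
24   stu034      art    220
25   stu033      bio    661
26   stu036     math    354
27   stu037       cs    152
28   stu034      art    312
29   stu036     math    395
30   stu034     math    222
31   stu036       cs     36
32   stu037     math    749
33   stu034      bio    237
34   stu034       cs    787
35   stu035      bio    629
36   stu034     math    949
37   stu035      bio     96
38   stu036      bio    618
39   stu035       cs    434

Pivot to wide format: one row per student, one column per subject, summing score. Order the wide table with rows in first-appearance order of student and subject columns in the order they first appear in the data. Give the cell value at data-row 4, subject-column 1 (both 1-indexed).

725

With rows in first-appearance order of student, row 4 is student=stu035. subject columns in first-appearance order: bio, art, cs, math; column 1 is bio.
Long rows with student=stu035, subject=bio: 629 + 96 = 725.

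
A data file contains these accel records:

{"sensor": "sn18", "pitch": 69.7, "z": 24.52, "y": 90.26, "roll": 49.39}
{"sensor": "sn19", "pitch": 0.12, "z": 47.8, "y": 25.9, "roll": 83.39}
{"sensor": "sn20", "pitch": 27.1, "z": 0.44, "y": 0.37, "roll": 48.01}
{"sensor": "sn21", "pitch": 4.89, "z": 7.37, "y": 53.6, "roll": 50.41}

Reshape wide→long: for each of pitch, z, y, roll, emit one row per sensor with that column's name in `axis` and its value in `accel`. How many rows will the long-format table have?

16

4 sensor values × 4 melted columns = 16 rows.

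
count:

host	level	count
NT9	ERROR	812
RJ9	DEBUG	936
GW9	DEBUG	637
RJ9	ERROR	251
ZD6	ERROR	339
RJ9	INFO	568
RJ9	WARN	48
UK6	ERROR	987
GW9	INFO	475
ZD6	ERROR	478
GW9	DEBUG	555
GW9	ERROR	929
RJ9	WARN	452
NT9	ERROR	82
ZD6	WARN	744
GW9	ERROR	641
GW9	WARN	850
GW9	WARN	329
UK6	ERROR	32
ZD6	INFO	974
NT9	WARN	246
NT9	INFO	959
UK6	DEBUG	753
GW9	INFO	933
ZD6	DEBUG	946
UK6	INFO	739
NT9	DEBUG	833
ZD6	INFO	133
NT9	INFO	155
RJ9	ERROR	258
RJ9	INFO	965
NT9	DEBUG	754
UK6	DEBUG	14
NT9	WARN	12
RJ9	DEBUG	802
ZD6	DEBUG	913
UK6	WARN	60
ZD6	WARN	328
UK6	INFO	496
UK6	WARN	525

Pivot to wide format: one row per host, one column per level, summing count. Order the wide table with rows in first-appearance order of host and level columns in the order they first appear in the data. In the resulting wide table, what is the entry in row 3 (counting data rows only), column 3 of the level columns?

1408

With rows in first-appearance order of host, row 3 is host=GW9. level columns in first-appearance order: ERROR, DEBUG, INFO, WARN; column 3 is INFO.
Long rows with host=GW9, level=INFO: 475 + 933 = 1408.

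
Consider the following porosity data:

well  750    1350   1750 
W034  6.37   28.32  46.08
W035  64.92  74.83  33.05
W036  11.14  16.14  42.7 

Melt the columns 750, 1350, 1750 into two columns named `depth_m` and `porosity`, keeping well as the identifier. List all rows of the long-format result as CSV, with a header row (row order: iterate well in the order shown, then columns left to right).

well,depth_m,porosity
W034,750,6.37
W034,1350,28.32
W034,1750,46.08
W035,750,64.92
W035,1350,74.83
W035,1750,33.05
W036,750,11.14
W036,1350,16.14
W036,1750,42.7

Each (well, column) pair becomes one row: 3 × 3 = 9 rows.
For example, (W034, 750) → porosity=6.37.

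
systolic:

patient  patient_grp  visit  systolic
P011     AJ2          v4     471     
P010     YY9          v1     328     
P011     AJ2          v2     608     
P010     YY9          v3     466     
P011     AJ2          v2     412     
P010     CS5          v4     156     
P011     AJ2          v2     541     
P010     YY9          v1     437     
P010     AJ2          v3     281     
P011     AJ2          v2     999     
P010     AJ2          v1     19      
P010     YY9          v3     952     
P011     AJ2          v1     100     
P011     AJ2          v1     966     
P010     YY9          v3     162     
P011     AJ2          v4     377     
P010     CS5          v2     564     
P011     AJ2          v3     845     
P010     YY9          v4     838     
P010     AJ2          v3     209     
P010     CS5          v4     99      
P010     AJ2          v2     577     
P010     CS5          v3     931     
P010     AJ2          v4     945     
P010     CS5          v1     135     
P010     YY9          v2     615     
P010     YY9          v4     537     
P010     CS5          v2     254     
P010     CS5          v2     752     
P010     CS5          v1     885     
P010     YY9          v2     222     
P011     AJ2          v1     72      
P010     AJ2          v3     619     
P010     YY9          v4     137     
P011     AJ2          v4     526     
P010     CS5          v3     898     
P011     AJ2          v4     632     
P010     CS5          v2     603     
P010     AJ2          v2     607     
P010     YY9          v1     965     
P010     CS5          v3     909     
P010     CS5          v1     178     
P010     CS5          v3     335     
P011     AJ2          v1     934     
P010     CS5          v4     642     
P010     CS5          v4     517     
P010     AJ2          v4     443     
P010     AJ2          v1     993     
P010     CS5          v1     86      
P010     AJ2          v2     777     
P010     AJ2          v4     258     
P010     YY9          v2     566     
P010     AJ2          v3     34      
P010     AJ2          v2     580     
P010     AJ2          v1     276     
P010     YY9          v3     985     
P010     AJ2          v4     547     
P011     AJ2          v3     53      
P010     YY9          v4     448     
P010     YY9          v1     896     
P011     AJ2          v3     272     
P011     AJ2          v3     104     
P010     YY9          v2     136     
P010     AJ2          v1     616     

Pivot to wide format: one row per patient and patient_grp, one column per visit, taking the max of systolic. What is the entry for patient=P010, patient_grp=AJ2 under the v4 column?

Rows with patient=P010, patient_grp=AJ2 and visit=v4: systolic values are 945, 443, 258, 547.
max(945, 443, 258, 547) = 945.

945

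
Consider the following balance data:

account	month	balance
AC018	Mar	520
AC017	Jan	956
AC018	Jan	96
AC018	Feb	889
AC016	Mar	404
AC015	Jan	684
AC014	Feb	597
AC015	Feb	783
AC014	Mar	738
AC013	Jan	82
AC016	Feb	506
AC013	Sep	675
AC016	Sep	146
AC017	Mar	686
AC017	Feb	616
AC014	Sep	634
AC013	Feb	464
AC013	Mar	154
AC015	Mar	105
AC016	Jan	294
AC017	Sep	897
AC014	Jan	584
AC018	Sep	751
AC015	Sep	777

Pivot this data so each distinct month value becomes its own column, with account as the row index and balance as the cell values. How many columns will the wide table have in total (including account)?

5

1 column for account plus 4 distinct month values → 5 columns.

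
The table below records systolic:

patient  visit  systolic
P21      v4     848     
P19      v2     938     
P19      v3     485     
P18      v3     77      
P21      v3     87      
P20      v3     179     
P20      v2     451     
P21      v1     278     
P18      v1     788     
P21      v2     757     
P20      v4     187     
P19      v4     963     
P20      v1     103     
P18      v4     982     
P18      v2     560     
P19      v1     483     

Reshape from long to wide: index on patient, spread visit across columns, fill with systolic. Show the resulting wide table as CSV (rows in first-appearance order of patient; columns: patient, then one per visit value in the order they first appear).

Columns: patient plus the 4 distinct visit values (v4, v2, v3, v1).
For example, row P21 column v4 takes systolic=848 from the long row (P21, v4).

patient,v4,v2,v3,v1
P21,848,757,87,278
P19,963,938,485,483
P18,982,560,77,788
P20,187,451,179,103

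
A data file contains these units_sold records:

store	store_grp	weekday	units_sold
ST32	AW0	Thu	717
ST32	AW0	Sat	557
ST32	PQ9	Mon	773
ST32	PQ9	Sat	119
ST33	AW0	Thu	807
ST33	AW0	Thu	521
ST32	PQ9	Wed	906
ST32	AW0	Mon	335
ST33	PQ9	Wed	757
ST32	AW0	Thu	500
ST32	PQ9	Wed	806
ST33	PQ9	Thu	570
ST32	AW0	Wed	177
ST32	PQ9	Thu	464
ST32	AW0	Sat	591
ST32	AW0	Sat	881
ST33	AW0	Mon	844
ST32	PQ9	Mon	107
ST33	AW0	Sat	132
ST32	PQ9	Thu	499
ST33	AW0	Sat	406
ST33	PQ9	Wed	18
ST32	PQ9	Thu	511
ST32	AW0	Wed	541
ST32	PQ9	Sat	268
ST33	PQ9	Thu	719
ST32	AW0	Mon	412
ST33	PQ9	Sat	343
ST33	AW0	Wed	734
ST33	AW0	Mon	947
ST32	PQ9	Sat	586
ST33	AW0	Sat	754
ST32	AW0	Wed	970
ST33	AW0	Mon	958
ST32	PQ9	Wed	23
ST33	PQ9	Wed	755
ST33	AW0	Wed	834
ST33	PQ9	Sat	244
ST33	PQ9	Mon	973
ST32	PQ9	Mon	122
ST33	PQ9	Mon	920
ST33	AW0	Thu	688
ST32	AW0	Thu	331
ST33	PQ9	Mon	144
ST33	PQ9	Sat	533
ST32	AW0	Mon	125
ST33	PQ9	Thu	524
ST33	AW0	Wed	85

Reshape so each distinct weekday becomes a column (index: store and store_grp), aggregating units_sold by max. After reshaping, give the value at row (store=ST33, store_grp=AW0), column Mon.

Rows with store=ST33, store_grp=AW0 and weekday=Mon: units_sold values are 844, 947, 958.
max(844, 947, 958) = 958.

958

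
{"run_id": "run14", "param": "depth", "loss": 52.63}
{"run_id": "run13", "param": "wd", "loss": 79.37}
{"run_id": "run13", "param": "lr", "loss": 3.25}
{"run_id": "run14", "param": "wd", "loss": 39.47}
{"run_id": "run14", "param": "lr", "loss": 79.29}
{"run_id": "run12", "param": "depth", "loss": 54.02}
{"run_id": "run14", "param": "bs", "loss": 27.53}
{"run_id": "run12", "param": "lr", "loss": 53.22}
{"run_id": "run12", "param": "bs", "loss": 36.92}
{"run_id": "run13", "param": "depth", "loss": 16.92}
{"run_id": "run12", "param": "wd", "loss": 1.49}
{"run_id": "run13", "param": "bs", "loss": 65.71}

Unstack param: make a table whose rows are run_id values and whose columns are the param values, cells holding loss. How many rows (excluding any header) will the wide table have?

3 distinct run_id values → 3 rows.

3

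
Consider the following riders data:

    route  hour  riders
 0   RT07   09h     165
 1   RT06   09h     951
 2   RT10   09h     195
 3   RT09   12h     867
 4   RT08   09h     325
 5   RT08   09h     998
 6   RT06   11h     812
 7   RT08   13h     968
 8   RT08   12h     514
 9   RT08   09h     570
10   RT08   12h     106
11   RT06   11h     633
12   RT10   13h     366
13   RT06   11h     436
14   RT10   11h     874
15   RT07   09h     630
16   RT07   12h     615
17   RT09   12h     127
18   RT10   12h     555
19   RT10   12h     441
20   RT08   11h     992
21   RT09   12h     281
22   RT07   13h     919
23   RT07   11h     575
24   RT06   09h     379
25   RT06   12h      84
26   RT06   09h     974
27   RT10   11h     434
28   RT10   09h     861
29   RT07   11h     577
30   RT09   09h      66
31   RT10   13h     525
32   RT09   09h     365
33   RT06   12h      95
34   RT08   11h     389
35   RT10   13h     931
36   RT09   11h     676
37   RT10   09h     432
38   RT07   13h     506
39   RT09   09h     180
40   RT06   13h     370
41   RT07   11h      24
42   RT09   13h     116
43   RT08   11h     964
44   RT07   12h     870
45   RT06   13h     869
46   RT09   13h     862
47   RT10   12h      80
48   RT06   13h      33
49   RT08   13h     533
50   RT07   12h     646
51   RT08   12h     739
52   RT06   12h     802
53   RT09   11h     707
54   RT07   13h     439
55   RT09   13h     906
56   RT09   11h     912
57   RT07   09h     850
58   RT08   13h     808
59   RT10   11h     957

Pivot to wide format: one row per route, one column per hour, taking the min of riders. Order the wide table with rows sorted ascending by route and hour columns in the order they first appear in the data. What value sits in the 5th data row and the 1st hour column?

With rows sorted ascending by route, row 5 is route=RT10. hour columns in first-appearance order: 09h, 12h, 11h, 13h; column 1 is 09h.
Long rows with route=RT10, hour=09h: min(195, 861, 432) = 195.

195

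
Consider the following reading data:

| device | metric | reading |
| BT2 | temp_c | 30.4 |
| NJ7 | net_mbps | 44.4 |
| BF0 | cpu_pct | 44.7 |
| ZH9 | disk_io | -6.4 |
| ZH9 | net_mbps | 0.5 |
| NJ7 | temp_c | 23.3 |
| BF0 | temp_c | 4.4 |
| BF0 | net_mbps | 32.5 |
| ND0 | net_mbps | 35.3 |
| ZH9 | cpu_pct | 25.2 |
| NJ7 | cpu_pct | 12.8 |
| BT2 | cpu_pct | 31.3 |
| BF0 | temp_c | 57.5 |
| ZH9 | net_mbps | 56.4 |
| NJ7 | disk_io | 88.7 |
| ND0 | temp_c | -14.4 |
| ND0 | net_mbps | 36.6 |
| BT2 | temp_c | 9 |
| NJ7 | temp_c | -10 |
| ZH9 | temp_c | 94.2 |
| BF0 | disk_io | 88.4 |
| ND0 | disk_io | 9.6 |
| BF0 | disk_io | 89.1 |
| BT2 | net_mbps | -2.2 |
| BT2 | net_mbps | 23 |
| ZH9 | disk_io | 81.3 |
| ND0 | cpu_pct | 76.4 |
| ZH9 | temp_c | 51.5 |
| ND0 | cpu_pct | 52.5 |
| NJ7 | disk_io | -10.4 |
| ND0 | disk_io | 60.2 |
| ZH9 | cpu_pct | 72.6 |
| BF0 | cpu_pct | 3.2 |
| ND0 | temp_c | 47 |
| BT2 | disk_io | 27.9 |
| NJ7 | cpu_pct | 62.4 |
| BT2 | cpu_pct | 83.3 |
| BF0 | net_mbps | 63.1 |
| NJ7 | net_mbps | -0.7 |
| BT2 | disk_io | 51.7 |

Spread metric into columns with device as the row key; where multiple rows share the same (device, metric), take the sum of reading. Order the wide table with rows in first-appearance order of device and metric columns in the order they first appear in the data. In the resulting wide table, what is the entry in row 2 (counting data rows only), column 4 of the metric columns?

78.3

With rows in first-appearance order of device, row 2 is device=NJ7. metric columns in first-appearance order: temp_c, net_mbps, cpu_pct, disk_io; column 4 is disk_io.
Long rows with device=NJ7, metric=disk_io: 88.7 + -10.4 = 78.3.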